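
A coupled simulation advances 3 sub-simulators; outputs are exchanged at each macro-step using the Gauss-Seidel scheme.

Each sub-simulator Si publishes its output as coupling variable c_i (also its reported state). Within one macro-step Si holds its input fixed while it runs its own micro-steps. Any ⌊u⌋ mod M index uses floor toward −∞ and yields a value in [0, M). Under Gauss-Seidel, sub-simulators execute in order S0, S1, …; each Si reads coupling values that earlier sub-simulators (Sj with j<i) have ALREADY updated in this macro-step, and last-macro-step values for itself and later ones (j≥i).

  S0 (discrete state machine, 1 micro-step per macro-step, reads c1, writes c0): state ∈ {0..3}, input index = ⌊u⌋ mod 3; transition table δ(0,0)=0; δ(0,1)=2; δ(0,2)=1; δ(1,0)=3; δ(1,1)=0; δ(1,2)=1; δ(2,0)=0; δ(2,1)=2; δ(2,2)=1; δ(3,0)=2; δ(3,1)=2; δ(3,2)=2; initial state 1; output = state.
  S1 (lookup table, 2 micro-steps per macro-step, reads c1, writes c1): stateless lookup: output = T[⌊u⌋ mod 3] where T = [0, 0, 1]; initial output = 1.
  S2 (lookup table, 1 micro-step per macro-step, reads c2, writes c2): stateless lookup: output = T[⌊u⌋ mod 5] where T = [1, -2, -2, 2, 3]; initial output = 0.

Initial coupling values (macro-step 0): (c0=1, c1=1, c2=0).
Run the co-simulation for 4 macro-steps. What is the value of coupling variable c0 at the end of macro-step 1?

macro 1: S0 reads c1=1 → after 1×micro: 0; S1 reads c1=1 → after 2×micro: 0; S2 reads c2=0 → after 1×micro: 1 ⇒ (c0=0, c1=0, c2=1)
macro 2: S0 reads c1=0 → after 1×micro: 0; S1 reads c1=0 → after 2×micro: 0; S2 reads c2=1 → after 1×micro: -2 ⇒ (c0=0, c1=0, c2=-2)
macro 3: S0 reads c1=0 → after 1×micro: 0; S1 reads c1=0 → after 2×micro: 0; S2 reads c2=-2 → after 1×micro: 2 ⇒ (c0=0, c1=0, c2=2)
macro 4: S0 reads c1=0 → after 1×micro: 0; S1 reads c1=0 → after 2×micro: 0; S2 reads c2=2 → after 1×micro: -2 ⇒ (c0=0, c1=0, c2=-2)

c0 at macro-step 1 = 0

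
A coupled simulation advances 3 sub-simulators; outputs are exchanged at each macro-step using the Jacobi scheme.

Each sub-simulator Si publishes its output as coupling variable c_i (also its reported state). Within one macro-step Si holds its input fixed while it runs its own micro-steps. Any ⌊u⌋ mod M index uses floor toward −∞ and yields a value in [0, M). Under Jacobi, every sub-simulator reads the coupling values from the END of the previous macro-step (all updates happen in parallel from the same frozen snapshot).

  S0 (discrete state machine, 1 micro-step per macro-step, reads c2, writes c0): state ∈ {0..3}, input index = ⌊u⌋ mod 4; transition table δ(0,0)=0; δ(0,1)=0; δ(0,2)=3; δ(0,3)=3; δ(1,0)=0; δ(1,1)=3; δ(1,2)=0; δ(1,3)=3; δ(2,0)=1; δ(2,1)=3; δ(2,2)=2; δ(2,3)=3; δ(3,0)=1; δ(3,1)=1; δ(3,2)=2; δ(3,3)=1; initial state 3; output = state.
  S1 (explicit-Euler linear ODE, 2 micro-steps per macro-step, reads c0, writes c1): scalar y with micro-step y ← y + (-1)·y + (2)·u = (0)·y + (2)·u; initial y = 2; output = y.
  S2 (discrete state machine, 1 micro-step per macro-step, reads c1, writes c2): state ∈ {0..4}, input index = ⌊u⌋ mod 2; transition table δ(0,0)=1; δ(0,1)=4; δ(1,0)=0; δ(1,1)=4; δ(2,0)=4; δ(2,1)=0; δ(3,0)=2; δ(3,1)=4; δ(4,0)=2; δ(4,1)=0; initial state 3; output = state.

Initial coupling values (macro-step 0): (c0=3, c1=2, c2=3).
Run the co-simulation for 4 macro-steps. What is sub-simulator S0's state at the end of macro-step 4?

S0 state at macro-step 4 = 3

macro 1: S0 reads c2=3 → after 1×micro: 1; S1 reads c0=3 → after 2×micro: 6; S2 reads c1=2 → after 1×micro: 2 ⇒ (c0=1, c1=6, c2=2)
macro 2: S0 reads c2=2 → after 1×micro: 0; S1 reads c0=1 → after 2×micro: 2; S2 reads c1=6 → after 1×micro: 4 ⇒ (c0=0, c1=2, c2=4)
macro 3: S0 reads c2=4 → after 1×micro: 0; S1 reads c0=0 → after 2×micro: 0; S2 reads c1=2 → after 1×micro: 2 ⇒ (c0=0, c1=0, c2=2)
macro 4: S0 reads c2=2 → after 1×micro: 3; S1 reads c0=0 → after 2×micro: 0; S2 reads c1=0 → after 1×micro: 4 ⇒ (c0=3, c1=0, c2=4)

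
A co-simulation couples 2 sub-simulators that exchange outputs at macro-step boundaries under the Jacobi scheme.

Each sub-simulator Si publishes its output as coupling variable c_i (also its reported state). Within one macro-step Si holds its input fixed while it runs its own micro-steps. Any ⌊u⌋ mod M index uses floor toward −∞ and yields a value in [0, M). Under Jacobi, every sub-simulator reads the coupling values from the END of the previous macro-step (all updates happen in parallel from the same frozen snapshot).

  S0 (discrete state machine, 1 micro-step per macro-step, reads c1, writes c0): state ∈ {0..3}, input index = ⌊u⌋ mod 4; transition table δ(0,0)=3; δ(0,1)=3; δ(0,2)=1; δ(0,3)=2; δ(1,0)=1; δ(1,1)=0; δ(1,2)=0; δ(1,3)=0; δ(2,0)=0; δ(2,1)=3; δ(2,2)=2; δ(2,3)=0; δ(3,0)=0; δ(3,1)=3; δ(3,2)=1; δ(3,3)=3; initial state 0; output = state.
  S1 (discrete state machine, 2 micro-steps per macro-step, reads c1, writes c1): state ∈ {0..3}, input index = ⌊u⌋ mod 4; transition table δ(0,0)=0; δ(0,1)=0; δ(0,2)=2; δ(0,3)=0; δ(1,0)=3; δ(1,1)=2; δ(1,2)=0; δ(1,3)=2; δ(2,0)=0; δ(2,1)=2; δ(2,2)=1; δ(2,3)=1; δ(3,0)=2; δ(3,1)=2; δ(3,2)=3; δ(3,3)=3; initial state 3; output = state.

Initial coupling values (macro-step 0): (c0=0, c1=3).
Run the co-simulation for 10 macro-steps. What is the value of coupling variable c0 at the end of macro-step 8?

macro 1: S0 reads c1=3 → after 1×micro: 2; S1 reads c1=3 → after 2×micro: 3 ⇒ (c0=2, c1=3)
macro 2: S0 reads c1=3 → after 1×micro: 0; S1 reads c1=3 → after 2×micro: 3 ⇒ (c0=0, c1=3)
macro 3: S0 reads c1=3 → after 1×micro: 2; S1 reads c1=3 → after 2×micro: 3 ⇒ (c0=2, c1=3)
macro 4: S0 reads c1=3 → after 1×micro: 0; S1 reads c1=3 → after 2×micro: 3 ⇒ (c0=0, c1=3)
macro 5: S0 reads c1=3 → after 1×micro: 2; S1 reads c1=3 → after 2×micro: 3 ⇒ (c0=2, c1=3)
macro 6: S0 reads c1=3 → after 1×micro: 0; S1 reads c1=3 → after 2×micro: 3 ⇒ (c0=0, c1=3)
macro 7: S0 reads c1=3 → after 1×micro: 2; S1 reads c1=3 → after 2×micro: 3 ⇒ (c0=2, c1=3)
macro 8: S0 reads c1=3 → after 1×micro: 0; S1 reads c1=3 → after 2×micro: 3 ⇒ (c0=0, c1=3)
macro 9: S0 reads c1=3 → after 1×micro: 2; S1 reads c1=3 → after 2×micro: 3 ⇒ (c0=2, c1=3)
macro 10: S0 reads c1=3 → after 1×micro: 0; S1 reads c1=3 → after 2×micro: 3 ⇒ (c0=0, c1=3)

c0 at macro-step 8 = 0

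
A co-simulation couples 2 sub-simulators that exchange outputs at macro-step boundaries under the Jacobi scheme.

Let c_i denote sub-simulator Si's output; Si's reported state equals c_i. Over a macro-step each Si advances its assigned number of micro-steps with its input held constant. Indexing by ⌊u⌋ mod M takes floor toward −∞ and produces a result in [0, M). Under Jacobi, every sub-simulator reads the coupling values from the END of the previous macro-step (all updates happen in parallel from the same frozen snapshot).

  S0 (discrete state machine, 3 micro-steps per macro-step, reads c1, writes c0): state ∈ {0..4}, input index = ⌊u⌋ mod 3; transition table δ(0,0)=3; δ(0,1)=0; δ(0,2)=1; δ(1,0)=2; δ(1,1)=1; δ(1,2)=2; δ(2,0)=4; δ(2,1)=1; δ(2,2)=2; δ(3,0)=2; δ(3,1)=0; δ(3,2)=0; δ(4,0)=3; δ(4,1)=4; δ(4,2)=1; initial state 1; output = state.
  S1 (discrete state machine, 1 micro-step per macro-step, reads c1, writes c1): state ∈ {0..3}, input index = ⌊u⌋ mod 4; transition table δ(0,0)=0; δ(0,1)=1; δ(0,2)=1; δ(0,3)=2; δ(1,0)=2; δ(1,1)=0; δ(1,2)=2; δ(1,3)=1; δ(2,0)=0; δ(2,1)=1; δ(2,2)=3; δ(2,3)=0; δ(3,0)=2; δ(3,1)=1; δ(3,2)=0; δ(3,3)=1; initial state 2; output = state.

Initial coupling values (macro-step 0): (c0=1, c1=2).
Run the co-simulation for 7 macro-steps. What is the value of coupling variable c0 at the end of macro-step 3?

macro 1: S0 reads c1=2 → after 3×micro: 2; S1 reads c1=2 → after 1×micro: 3 ⇒ (c0=2, c1=3)
macro 2: S0 reads c1=3 → after 3×micro: 2; S1 reads c1=3 → after 1×micro: 1 ⇒ (c0=2, c1=1)
macro 3: S0 reads c1=1 → after 3×micro: 1; S1 reads c1=1 → after 1×micro: 0 ⇒ (c0=1, c1=0)
macro 4: S0 reads c1=0 → after 3×micro: 3; S1 reads c1=0 → after 1×micro: 0 ⇒ (c0=3, c1=0)
macro 5: S0 reads c1=0 → after 3×micro: 3; S1 reads c1=0 → after 1×micro: 0 ⇒ (c0=3, c1=0)
macro 6: S0 reads c1=0 → after 3×micro: 3; S1 reads c1=0 → after 1×micro: 0 ⇒ (c0=3, c1=0)
macro 7: S0 reads c1=0 → after 3×micro: 3; S1 reads c1=0 → after 1×micro: 0 ⇒ (c0=3, c1=0)

c0 at macro-step 3 = 1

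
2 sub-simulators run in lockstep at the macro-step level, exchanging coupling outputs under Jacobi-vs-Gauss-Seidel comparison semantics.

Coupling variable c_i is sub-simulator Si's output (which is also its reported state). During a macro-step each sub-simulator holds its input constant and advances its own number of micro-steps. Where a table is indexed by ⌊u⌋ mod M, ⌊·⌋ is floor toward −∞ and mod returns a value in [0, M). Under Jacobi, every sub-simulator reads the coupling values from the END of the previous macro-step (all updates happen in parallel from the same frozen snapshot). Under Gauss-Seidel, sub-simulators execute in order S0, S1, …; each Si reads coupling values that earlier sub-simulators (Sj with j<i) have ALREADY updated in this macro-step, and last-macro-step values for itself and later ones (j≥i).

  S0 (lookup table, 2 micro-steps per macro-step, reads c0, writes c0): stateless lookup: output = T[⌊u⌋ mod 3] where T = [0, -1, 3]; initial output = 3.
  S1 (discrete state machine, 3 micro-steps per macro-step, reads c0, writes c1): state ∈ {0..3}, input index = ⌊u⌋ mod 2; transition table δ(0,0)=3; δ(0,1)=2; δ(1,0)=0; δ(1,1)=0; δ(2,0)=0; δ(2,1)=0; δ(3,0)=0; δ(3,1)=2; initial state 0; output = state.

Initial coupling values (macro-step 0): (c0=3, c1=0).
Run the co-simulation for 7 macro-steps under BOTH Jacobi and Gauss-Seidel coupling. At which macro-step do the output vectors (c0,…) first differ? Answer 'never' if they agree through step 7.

first divergence at macro-step: 1

[Jacobi] macro 1: S0 reads c0=3 → after 2×micro: 0; S1 reads c0=3 → after 3×micro: 2 ⇒ (c0=0, c1=2)
[Jacobi] macro 2: S0 reads c0=0 → after 2×micro: 0; S1 reads c0=0 → after 3×micro: 0 ⇒ (c0=0, c1=0)
[Jacobi] macro 3: S0 reads c0=0 → after 2×micro: 0; S1 reads c0=0 → after 3×micro: 3 ⇒ (c0=0, c1=3)
[Jacobi] macro 4: S0 reads c0=0 → after 2×micro: 0; S1 reads c0=0 → after 3×micro: 0 ⇒ (c0=0, c1=0)
[Jacobi] macro 5: S0 reads c0=0 → after 2×micro: 0; S1 reads c0=0 → after 3×micro: 3 ⇒ (c0=0, c1=3)
[Jacobi] macro 6: S0 reads c0=0 → after 2×micro: 0; S1 reads c0=0 → after 3×micro: 0 ⇒ (c0=0, c1=0)
[Jacobi] macro 7: S0 reads c0=0 → after 2×micro: 0; S1 reads c0=0 → after 3×micro: 3 ⇒ (c0=0, c1=3)
[Gauss-Seidel] macro 1: S0 reads c0=3 → after 2×micro: 0; S1 reads c0=0 → after 3×micro: 3 ⇒ (c0=0, c1=3)
[Gauss-Seidel] macro 2: S0 reads c0=0 → after 2×micro: 0; S1 reads c0=0 → after 3×micro: 0 ⇒ (c0=0, c1=0)
[Gauss-Seidel] macro 3: S0 reads c0=0 → after 2×micro: 0; S1 reads c0=0 → after 3×micro: 3 ⇒ (c0=0, c1=3)
[Gauss-Seidel] macro 4: S0 reads c0=0 → after 2×micro: 0; S1 reads c0=0 → after 3×micro: 0 ⇒ (c0=0, c1=0)
[Gauss-Seidel] macro 5: S0 reads c0=0 → after 2×micro: 0; S1 reads c0=0 → after 3×micro: 3 ⇒ (c0=0, c1=3)
[Gauss-Seidel] macro 6: S0 reads c0=0 → after 2×micro: 0; S1 reads c0=0 → after 3×micro: 0 ⇒ (c0=0, c1=0)
[Gauss-Seidel] macro 7: S0 reads c0=0 → after 2×micro: 0; S1 reads c0=0 → after 3×micro: 3 ⇒ (c0=0, c1=3)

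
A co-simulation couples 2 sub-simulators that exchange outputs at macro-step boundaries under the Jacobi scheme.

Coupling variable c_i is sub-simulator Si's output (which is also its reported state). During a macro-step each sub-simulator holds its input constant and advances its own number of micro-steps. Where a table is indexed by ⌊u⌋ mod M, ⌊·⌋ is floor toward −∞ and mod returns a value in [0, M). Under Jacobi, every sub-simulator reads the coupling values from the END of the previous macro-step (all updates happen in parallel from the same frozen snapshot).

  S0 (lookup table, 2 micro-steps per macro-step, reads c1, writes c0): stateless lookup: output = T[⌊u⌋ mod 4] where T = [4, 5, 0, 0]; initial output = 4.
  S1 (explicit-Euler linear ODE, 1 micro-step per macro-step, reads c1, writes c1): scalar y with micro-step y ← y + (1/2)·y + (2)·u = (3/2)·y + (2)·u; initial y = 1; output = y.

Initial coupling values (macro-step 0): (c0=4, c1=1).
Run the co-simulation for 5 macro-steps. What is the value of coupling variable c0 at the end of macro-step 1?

macro 1: S0 reads c1=1 → after 2×micro: 5; S1 reads c1=1 → after 1×micro: 7/2 ⇒ (c0=5, c1=7/2)
macro 2: S0 reads c1=7/2 → after 2×micro: 0; S1 reads c1=7/2 → after 1×micro: 49/4 ⇒ (c0=0, c1=49/4)
macro 3: S0 reads c1=49/4 → after 2×micro: 4; S1 reads c1=49/4 → after 1×micro: 343/8 ⇒ (c0=4, c1=343/8)
macro 4: S0 reads c1=343/8 → after 2×micro: 0; S1 reads c1=343/8 → after 1×micro: 2401/16 ⇒ (c0=0, c1=2401/16)
macro 5: S0 reads c1=2401/16 → after 2×micro: 0; S1 reads c1=2401/16 → after 1×micro: 16807/32 ⇒ (c0=0, c1=16807/32)

c0 at macro-step 1 = 5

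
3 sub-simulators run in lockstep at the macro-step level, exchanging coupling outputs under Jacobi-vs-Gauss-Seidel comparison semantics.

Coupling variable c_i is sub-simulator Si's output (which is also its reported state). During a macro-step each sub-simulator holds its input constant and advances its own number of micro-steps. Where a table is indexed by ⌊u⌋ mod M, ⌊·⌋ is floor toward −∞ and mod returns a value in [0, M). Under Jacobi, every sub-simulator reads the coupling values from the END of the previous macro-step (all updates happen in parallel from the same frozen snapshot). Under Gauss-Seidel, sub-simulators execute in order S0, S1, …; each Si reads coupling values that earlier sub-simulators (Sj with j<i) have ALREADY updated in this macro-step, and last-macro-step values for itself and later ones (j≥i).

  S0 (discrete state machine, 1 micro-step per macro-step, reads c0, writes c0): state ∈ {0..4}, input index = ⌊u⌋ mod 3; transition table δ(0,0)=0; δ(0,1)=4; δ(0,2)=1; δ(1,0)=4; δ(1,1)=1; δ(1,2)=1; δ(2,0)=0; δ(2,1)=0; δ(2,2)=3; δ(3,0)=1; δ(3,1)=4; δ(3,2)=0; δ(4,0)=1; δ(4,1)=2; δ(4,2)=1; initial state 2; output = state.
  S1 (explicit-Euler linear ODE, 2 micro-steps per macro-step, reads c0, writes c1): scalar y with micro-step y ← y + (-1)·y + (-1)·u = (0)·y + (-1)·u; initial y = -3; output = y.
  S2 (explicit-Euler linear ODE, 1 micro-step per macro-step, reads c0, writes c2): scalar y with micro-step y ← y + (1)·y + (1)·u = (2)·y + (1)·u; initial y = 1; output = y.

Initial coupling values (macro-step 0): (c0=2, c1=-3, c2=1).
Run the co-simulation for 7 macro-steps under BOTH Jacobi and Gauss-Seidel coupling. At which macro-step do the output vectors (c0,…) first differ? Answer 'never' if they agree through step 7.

first divergence at macro-step: 1

[Jacobi] macro 1: S0 reads c0=2 → after 1×micro: 3; S1 reads c0=2 → after 2×micro: -2; S2 reads c0=2 → after 1×micro: 4 ⇒ (c0=3, c1=-2, c2=4)
[Jacobi] macro 2: S0 reads c0=3 → after 1×micro: 1; S1 reads c0=3 → after 2×micro: -3; S2 reads c0=3 → after 1×micro: 11 ⇒ (c0=1, c1=-3, c2=11)
[Jacobi] macro 3: S0 reads c0=1 → after 1×micro: 1; S1 reads c0=1 → after 2×micro: -1; S2 reads c0=1 → after 1×micro: 23 ⇒ (c0=1, c1=-1, c2=23)
[Jacobi] macro 4: S0 reads c0=1 → after 1×micro: 1; S1 reads c0=1 → after 2×micro: -1; S2 reads c0=1 → after 1×micro: 47 ⇒ (c0=1, c1=-1, c2=47)
[Jacobi] macro 5: S0 reads c0=1 → after 1×micro: 1; S1 reads c0=1 → after 2×micro: -1; S2 reads c0=1 → after 1×micro: 95 ⇒ (c0=1, c1=-1, c2=95)
[Jacobi] macro 6: S0 reads c0=1 → after 1×micro: 1; S1 reads c0=1 → after 2×micro: -1; S2 reads c0=1 → after 1×micro: 191 ⇒ (c0=1, c1=-1, c2=191)
[Jacobi] macro 7: S0 reads c0=1 → after 1×micro: 1; S1 reads c0=1 → after 2×micro: -1; S2 reads c0=1 → after 1×micro: 383 ⇒ (c0=1, c1=-1, c2=383)
[Gauss-Seidel] macro 1: S0 reads c0=2 → after 1×micro: 3; S1 reads c0=3 → after 2×micro: -3; S2 reads c0=3 → after 1×micro: 5 ⇒ (c0=3, c1=-3, c2=5)
[Gauss-Seidel] macro 2: S0 reads c0=3 → after 1×micro: 1; S1 reads c0=1 → after 2×micro: -1; S2 reads c0=1 → after 1×micro: 11 ⇒ (c0=1, c1=-1, c2=11)
[Gauss-Seidel] macro 3: S0 reads c0=1 → after 1×micro: 1; S1 reads c0=1 → after 2×micro: -1; S2 reads c0=1 → after 1×micro: 23 ⇒ (c0=1, c1=-1, c2=23)
[Gauss-Seidel] macro 4: S0 reads c0=1 → after 1×micro: 1; S1 reads c0=1 → after 2×micro: -1; S2 reads c0=1 → after 1×micro: 47 ⇒ (c0=1, c1=-1, c2=47)
[Gauss-Seidel] macro 5: S0 reads c0=1 → after 1×micro: 1; S1 reads c0=1 → after 2×micro: -1; S2 reads c0=1 → after 1×micro: 95 ⇒ (c0=1, c1=-1, c2=95)
[Gauss-Seidel] macro 6: S0 reads c0=1 → after 1×micro: 1; S1 reads c0=1 → after 2×micro: -1; S2 reads c0=1 → after 1×micro: 191 ⇒ (c0=1, c1=-1, c2=191)
[Gauss-Seidel] macro 7: S0 reads c0=1 → after 1×micro: 1; S1 reads c0=1 → after 2×micro: -1; S2 reads c0=1 → after 1×micro: 383 ⇒ (c0=1, c1=-1, c2=383)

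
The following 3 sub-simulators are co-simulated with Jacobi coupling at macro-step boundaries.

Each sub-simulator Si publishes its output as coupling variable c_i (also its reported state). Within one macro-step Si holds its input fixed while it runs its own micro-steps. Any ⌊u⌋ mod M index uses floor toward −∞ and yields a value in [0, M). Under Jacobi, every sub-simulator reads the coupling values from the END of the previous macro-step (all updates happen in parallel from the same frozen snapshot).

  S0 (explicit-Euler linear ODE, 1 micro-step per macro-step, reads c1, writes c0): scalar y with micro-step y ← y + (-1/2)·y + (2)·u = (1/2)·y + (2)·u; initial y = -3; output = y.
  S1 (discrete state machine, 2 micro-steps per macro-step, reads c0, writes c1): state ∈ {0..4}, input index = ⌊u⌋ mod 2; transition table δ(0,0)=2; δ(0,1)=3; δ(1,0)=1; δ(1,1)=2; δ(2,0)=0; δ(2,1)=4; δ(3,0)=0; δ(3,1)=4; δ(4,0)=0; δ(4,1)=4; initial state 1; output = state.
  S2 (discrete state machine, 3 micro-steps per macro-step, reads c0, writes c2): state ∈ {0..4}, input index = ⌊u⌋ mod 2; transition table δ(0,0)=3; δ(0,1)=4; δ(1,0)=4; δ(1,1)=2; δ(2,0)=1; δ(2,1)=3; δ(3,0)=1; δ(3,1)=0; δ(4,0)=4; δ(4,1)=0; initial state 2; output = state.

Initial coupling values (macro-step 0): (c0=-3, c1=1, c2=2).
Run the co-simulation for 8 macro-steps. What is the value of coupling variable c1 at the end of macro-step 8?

macro 1: S0 reads c1=1 → after 1×micro: 1/2; S1 reads c0=-3 → after 2×micro: 4; S2 reads c0=-3 → after 3×micro: 4 ⇒ (c0=1/2, c1=4, c2=4)
macro 2: S0 reads c1=4 → after 1×micro: 33/4; S1 reads c0=1/2 → after 2×micro: 2; S2 reads c0=1/2 → after 3×micro: 4 ⇒ (c0=33/4, c1=2, c2=4)
macro 3: S0 reads c1=2 → after 1×micro: 65/8; S1 reads c0=33/4 → after 2×micro: 2; S2 reads c0=33/4 → after 3×micro: 4 ⇒ (c0=65/8, c1=2, c2=4)
macro 4: S0 reads c1=2 → after 1×micro: 129/16; S1 reads c0=65/8 → after 2×micro: 2; S2 reads c0=65/8 → after 3×micro: 4 ⇒ (c0=129/16, c1=2, c2=4)
macro 5: S0 reads c1=2 → after 1×micro: 257/32; S1 reads c0=129/16 → after 2×micro: 2; S2 reads c0=129/16 → after 3×micro: 4 ⇒ (c0=257/32, c1=2, c2=4)
macro 6: S0 reads c1=2 → after 1×micro: 513/64; S1 reads c0=257/32 → after 2×micro: 2; S2 reads c0=257/32 → after 3×micro: 4 ⇒ (c0=513/64, c1=2, c2=4)
macro 7: S0 reads c1=2 → after 1×micro: 1025/128; S1 reads c0=513/64 → after 2×micro: 2; S2 reads c0=513/64 → after 3×micro: 4 ⇒ (c0=1025/128, c1=2, c2=4)
macro 8: S0 reads c1=2 → after 1×micro: 2049/256; S1 reads c0=1025/128 → after 2×micro: 2; S2 reads c0=1025/128 → after 3×micro: 4 ⇒ (c0=2049/256, c1=2, c2=4)

c1 at macro-step 8 = 2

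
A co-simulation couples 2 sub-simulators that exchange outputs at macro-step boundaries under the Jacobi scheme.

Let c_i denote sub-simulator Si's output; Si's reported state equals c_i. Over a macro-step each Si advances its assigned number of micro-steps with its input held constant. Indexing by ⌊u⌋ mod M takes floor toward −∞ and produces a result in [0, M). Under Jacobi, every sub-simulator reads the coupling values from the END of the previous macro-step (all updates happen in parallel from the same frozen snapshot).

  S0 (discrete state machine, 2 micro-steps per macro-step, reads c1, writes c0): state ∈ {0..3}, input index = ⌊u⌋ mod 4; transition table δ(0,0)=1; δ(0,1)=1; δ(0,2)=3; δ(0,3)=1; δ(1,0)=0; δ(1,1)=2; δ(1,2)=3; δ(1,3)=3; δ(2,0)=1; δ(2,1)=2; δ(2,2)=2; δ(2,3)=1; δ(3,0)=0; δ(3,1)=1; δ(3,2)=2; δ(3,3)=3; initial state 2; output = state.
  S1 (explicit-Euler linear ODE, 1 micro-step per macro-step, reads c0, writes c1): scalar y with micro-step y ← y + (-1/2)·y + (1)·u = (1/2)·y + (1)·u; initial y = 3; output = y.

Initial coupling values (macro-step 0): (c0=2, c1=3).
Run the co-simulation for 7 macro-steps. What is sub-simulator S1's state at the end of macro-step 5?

macro 1: S0 reads c1=3 → after 2×micro: 3; S1 reads c0=2 → after 1×micro: 7/2 ⇒ (c0=3, c1=7/2)
macro 2: S0 reads c1=7/2 → after 2×micro: 3; S1 reads c0=3 → after 1×micro: 19/4 ⇒ (c0=3, c1=19/4)
macro 3: S0 reads c1=19/4 → after 2×micro: 1; S1 reads c0=3 → after 1×micro: 43/8 ⇒ (c0=1, c1=43/8)
macro 4: S0 reads c1=43/8 → after 2×micro: 2; S1 reads c0=1 → after 1×micro: 59/16 ⇒ (c0=2, c1=59/16)
macro 5: S0 reads c1=59/16 → after 2×micro: 3; S1 reads c0=2 → after 1×micro: 123/32 ⇒ (c0=3, c1=123/32)
macro 6: S0 reads c1=123/32 → after 2×micro: 3; S1 reads c0=3 → after 1×micro: 315/64 ⇒ (c0=3, c1=315/64)
macro 7: S0 reads c1=315/64 → after 2×micro: 1; S1 reads c0=3 → after 1×micro: 699/128 ⇒ (c0=1, c1=699/128)

S1 state at macro-step 5 = 123/32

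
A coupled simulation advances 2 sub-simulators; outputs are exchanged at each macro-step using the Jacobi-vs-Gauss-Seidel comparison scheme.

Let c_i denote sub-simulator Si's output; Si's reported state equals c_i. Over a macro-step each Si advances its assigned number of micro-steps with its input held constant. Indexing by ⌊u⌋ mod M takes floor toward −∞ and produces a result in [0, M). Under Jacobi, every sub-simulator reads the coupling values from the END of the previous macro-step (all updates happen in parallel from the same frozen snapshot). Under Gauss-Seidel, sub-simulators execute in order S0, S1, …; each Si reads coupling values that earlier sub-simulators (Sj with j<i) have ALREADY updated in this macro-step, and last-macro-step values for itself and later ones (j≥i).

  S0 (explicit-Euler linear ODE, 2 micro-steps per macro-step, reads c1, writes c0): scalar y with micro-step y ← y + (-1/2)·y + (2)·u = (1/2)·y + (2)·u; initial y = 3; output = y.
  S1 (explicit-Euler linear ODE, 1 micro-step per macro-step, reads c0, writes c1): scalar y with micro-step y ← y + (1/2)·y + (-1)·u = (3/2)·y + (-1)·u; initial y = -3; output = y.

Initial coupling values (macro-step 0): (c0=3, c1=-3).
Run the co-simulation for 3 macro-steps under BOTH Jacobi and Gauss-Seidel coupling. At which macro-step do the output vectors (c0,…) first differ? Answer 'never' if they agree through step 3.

[Jacobi] macro 1: S0 reads c1=-3 → after 2×micro: -33/4; S1 reads c0=3 → after 1×micro: -15/2 ⇒ (c0=-33/4, c1=-15/2)
[Jacobi] macro 2: S0 reads c1=-15/2 → after 2×micro: -393/16; S1 reads c0=-33/4 → after 1×micro: -3 ⇒ (c0=-393/16, c1=-3)
[Jacobi] macro 3: S0 reads c1=-3 → after 2×micro: -969/64; S1 reads c0=-393/16 → after 1×micro: 321/16 ⇒ (c0=-969/64, c1=321/16)
[Gauss-Seidel] macro 1: S0 reads c1=-3 → after 2×micro: -33/4; S1 reads c0=-33/4 → after 1×micro: 15/4 ⇒ (c0=-33/4, c1=15/4)
[Gauss-Seidel] macro 2: S0 reads c1=15/4 → after 2×micro: 147/16; S1 reads c0=147/16 → after 1×micro: -57/16 ⇒ (c0=147/16, c1=-57/16)
[Gauss-Seidel] macro 3: S0 reads c1=-57/16 → after 2×micro: -537/64; S1 reads c0=-537/64 → after 1×micro: 195/64 ⇒ (c0=-537/64, c1=195/64)

first divergence at macro-step: 1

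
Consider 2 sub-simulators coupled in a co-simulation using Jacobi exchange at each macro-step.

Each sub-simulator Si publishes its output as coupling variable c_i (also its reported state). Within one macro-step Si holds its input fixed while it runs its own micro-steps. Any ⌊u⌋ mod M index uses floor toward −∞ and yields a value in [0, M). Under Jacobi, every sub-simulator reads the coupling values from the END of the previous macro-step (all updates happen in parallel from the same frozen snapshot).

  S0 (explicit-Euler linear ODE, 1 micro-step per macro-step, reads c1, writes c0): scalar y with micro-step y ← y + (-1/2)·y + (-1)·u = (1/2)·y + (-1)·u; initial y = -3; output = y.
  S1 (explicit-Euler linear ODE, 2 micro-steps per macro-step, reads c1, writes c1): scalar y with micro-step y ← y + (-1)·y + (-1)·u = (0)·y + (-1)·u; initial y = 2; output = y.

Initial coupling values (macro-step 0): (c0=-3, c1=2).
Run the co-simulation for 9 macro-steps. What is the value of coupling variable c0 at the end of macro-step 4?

c0 at macro-step 4 = 17/16

macro 1: S0 reads c1=2 → after 1×micro: -7/2; S1 reads c1=2 → after 2×micro: -2 ⇒ (c0=-7/2, c1=-2)
macro 2: S0 reads c1=-2 → after 1×micro: 1/4; S1 reads c1=-2 → after 2×micro: 2 ⇒ (c0=1/4, c1=2)
macro 3: S0 reads c1=2 → after 1×micro: -15/8; S1 reads c1=2 → after 2×micro: -2 ⇒ (c0=-15/8, c1=-2)
macro 4: S0 reads c1=-2 → after 1×micro: 17/16; S1 reads c1=-2 → after 2×micro: 2 ⇒ (c0=17/16, c1=2)
macro 5: S0 reads c1=2 → after 1×micro: -47/32; S1 reads c1=2 → after 2×micro: -2 ⇒ (c0=-47/32, c1=-2)
macro 6: S0 reads c1=-2 → after 1×micro: 81/64; S1 reads c1=-2 → after 2×micro: 2 ⇒ (c0=81/64, c1=2)
macro 7: S0 reads c1=2 → after 1×micro: -175/128; S1 reads c1=2 → after 2×micro: -2 ⇒ (c0=-175/128, c1=-2)
macro 8: S0 reads c1=-2 → after 1×micro: 337/256; S1 reads c1=-2 → after 2×micro: 2 ⇒ (c0=337/256, c1=2)
macro 9: S0 reads c1=2 → after 1×micro: -687/512; S1 reads c1=2 → after 2×micro: -2 ⇒ (c0=-687/512, c1=-2)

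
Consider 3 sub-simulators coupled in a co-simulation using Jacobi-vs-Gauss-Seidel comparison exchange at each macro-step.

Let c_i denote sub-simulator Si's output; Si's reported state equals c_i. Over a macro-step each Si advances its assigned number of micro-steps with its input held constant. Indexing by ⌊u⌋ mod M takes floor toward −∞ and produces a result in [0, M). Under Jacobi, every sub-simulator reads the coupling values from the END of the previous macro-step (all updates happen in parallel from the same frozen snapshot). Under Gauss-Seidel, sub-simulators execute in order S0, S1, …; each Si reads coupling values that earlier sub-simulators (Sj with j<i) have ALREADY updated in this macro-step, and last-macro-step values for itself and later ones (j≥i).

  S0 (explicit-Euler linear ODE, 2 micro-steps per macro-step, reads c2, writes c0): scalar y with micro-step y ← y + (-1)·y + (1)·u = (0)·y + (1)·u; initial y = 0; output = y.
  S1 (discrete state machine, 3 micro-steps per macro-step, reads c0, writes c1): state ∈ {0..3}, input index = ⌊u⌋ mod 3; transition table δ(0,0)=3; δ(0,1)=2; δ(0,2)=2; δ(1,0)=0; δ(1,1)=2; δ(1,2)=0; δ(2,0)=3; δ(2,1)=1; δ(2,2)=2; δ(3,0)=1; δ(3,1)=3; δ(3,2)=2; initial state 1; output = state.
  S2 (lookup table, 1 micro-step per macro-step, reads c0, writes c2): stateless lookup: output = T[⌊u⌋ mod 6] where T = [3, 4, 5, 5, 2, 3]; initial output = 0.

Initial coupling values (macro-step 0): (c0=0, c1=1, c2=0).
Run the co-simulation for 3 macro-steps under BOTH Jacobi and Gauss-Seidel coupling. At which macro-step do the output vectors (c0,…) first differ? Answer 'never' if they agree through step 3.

first divergence at macro-step: 2

[Jacobi] macro 1: S0 reads c2=0 → after 2×micro: 0; S1 reads c0=0 → after 3×micro: 1; S2 reads c0=0 → after 1×micro: 3 ⇒ (c0=0, c1=1, c2=3)
[Jacobi] macro 2: S0 reads c2=3 → after 2×micro: 3; S1 reads c0=0 → after 3×micro: 1; S2 reads c0=0 → after 1×micro: 3 ⇒ (c0=3, c1=1, c2=3)
[Jacobi] macro 3: S0 reads c2=3 → after 2×micro: 3; S1 reads c0=3 → after 3×micro: 1; S2 reads c0=3 → after 1×micro: 5 ⇒ (c0=3, c1=1, c2=5)
[Gauss-Seidel] macro 1: S0 reads c2=0 → after 2×micro: 0; S1 reads c0=0 → after 3×micro: 1; S2 reads c0=0 → after 1×micro: 3 ⇒ (c0=0, c1=1, c2=3)
[Gauss-Seidel] macro 2: S0 reads c2=3 → after 2×micro: 3; S1 reads c0=3 → after 3×micro: 1; S2 reads c0=3 → after 1×micro: 5 ⇒ (c0=3, c1=1, c2=5)
[Gauss-Seidel] macro 3: S0 reads c2=5 → after 2×micro: 5; S1 reads c0=5 → after 3×micro: 2; S2 reads c0=5 → after 1×micro: 3 ⇒ (c0=5, c1=2, c2=3)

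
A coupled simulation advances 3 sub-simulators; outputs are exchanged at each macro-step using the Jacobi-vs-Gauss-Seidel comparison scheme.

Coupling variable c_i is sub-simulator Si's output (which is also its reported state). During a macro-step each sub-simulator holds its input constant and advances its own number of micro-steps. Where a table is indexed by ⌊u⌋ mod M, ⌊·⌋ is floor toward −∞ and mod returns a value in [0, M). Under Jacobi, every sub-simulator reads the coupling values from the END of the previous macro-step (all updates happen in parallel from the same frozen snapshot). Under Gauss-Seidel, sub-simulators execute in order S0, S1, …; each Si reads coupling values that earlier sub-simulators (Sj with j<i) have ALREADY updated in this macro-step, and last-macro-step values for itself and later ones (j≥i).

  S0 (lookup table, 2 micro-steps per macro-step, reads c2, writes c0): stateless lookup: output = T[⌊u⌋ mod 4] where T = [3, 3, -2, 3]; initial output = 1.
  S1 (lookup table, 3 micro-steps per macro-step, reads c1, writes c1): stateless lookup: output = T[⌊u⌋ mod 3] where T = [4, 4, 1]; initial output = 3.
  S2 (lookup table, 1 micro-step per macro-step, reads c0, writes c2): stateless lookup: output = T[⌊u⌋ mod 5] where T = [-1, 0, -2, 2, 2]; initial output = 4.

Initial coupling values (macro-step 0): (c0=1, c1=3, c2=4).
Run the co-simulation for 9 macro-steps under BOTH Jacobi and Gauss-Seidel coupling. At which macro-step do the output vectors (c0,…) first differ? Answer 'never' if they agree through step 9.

[Jacobi] macro 1: S0 reads c2=4 → after 2×micro: 3; S1 reads c1=3 → after 3×micro: 4; S2 reads c0=1 → after 1×micro: 0 ⇒ (c0=3, c1=4, c2=0)
[Jacobi] macro 2: S0 reads c2=0 → after 2×micro: 3; S1 reads c1=4 → after 3×micro: 4; S2 reads c0=3 → after 1×micro: 2 ⇒ (c0=3, c1=4, c2=2)
[Jacobi] macro 3: S0 reads c2=2 → after 2×micro: -2; S1 reads c1=4 → after 3×micro: 4; S2 reads c0=3 → after 1×micro: 2 ⇒ (c0=-2, c1=4, c2=2)
[Jacobi] macro 4: S0 reads c2=2 → after 2×micro: -2; S1 reads c1=4 → after 3×micro: 4; S2 reads c0=-2 → after 1×micro: 2 ⇒ (c0=-2, c1=4, c2=2)
[Jacobi] macro 5: S0 reads c2=2 → after 2×micro: -2; S1 reads c1=4 → after 3×micro: 4; S2 reads c0=-2 → after 1×micro: 2 ⇒ (c0=-2, c1=4, c2=2)
[Jacobi] macro 6: S0 reads c2=2 → after 2×micro: -2; S1 reads c1=4 → after 3×micro: 4; S2 reads c0=-2 → after 1×micro: 2 ⇒ (c0=-2, c1=4, c2=2)
[Jacobi] macro 7: S0 reads c2=2 → after 2×micro: -2; S1 reads c1=4 → after 3×micro: 4; S2 reads c0=-2 → after 1×micro: 2 ⇒ (c0=-2, c1=4, c2=2)
[Jacobi] macro 8: S0 reads c2=2 → after 2×micro: -2; S1 reads c1=4 → after 3×micro: 4; S2 reads c0=-2 → after 1×micro: 2 ⇒ (c0=-2, c1=4, c2=2)
[Jacobi] macro 9: S0 reads c2=2 → after 2×micro: -2; S1 reads c1=4 → after 3×micro: 4; S2 reads c0=-2 → after 1×micro: 2 ⇒ (c0=-2, c1=4, c2=2)
[Gauss-Seidel] macro 1: S0 reads c2=4 → after 2×micro: 3; S1 reads c1=3 → after 3×micro: 4; S2 reads c0=3 → after 1×micro: 2 ⇒ (c0=3, c1=4, c2=2)
[Gauss-Seidel] macro 2: S0 reads c2=2 → after 2×micro: -2; S1 reads c1=4 → after 3×micro: 4; S2 reads c0=-2 → after 1×micro: 2 ⇒ (c0=-2, c1=4, c2=2)
[Gauss-Seidel] macro 3: S0 reads c2=2 → after 2×micro: -2; S1 reads c1=4 → after 3×micro: 4; S2 reads c0=-2 → after 1×micro: 2 ⇒ (c0=-2, c1=4, c2=2)
[Gauss-Seidel] macro 4: S0 reads c2=2 → after 2×micro: -2; S1 reads c1=4 → after 3×micro: 4; S2 reads c0=-2 → after 1×micro: 2 ⇒ (c0=-2, c1=4, c2=2)
[Gauss-Seidel] macro 5: S0 reads c2=2 → after 2×micro: -2; S1 reads c1=4 → after 3×micro: 4; S2 reads c0=-2 → after 1×micro: 2 ⇒ (c0=-2, c1=4, c2=2)
[Gauss-Seidel] macro 6: S0 reads c2=2 → after 2×micro: -2; S1 reads c1=4 → after 3×micro: 4; S2 reads c0=-2 → after 1×micro: 2 ⇒ (c0=-2, c1=4, c2=2)
[Gauss-Seidel] macro 7: S0 reads c2=2 → after 2×micro: -2; S1 reads c1=4 → after 3×micro: 4; S2 reads c0=-2 → after 1×micro: 2 ⇒ (c0=-2, c1=4, c2=2)
[Gauss-Seidel] macro 8: S0 reads c2=2 → after 2×micro: -2; S1 reads c1=4 → after 3×micro: 4; S2 reads c0=-2 → after 1×micro: 2 ⇒ (c0=-2, c1=4, c2=2)
[Gauss-Seidel] macro 9: S0 reads c2=2 → after 2×micro: -2; S1 reads c1=4 → after 3×micro: 4; S2 reads c0=-2 → after 1×micro: 2 ⇒ (c0=-2, c1=4, c2=2)

first divergence at macro-step: 1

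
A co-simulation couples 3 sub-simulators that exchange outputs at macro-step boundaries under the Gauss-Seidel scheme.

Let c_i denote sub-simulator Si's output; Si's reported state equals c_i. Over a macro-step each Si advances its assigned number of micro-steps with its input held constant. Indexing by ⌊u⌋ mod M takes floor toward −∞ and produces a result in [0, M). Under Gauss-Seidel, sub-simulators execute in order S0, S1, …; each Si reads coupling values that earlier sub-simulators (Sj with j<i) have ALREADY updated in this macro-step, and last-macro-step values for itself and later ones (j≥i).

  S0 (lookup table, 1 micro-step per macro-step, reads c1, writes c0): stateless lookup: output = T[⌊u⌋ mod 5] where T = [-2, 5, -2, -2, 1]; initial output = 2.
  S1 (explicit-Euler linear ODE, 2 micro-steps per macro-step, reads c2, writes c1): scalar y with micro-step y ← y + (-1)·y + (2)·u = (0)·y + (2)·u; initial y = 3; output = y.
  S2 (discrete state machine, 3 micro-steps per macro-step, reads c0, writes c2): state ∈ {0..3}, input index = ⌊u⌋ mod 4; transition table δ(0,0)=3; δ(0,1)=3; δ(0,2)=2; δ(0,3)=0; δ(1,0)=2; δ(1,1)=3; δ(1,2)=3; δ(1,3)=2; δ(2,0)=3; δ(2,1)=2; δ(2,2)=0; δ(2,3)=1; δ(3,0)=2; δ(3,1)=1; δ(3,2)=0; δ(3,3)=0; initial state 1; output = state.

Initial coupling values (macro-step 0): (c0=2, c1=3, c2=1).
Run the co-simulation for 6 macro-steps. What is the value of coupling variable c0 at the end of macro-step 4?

macro 1: S0 reads c1=3 → after 1×micro: -2; S1 reads c2=1 → after 2×micro: 2; S2 reads c0=-2 → after 3×micro: 2 ⇒ (c0=-2, c1=2, c2=2)
macro 2: S0 reads c1=2 → after 1×micro: -2; S1 reads c2=2 → after 2×micro: 4; S2 reads c0=-2 → after 3×micro: 0 ⇒ (c0=-2, c1=4, c2=0)
macro 3: S0 reads c1=4 → after 1×micro: 1; S1 reads c2=0 → after 2×micro: 0; S2 reads c0=1 → after 3×micro: 3 ⇒ (c0=1, c1=0, c2=3)
macro 4: S0 reads c1=0 → after 1×micro: -2; S1 reads c2=3 → after 2×micro: 6; S2 reads c0=-2 → after 3×micro: 0 ⇒ (c0=-2, c1=6, c2=0)
macro 5: S0 reads c1=6 → after 1×micro: 5; S1 reads c2=0 → after 2×micro: 0; S2 reads c0=5 → after 3×micro: 3 ⇒ (c0=5, c1=0, c2=3)
macro 6: S0 reads c1=0 → after 1×micro: -2; S1 reads c2=3 → after 2×micro: 6; S2 reads c0=-2 → after 3×micro: 0 ⇒ (c0=-2, c1=6, c2=0)

c0 at macro-step 4 = -2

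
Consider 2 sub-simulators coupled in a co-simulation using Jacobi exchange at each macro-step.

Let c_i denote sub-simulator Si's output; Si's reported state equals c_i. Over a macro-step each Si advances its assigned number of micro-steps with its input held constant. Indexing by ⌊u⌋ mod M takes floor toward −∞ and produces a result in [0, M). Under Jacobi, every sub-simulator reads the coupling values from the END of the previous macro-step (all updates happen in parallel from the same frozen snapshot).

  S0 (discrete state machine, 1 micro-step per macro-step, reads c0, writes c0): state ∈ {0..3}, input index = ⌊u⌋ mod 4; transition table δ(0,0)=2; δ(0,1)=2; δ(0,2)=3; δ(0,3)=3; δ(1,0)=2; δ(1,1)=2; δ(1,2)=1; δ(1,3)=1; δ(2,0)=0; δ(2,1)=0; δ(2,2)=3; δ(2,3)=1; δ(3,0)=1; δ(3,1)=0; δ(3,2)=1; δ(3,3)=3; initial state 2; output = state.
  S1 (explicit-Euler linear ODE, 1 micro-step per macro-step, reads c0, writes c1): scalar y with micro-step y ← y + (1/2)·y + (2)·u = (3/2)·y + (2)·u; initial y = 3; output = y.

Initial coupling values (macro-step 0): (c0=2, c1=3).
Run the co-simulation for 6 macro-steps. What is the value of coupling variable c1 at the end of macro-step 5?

macro 1: S0 reads c0=2 → after 1×micro: 3; S1 reads c0=2 → after 1×micro: 17/2 ⇒ (c0=3, c1=17/2)
macro 2: S0 reads c0=3 → after 1×micro: 3; S1 reads c0=3 → after 1×micro: 75/4 ⇒ (c0=3, c1=75/4)
macro 3: S0 reads c0=3 → after 1×micro: 3; S1 reads c0=3 → after 1×micro: 273/8 ⇒ (c0=3, c1=273/8)
macro 4: S0 reads c0=3 → after 1×micro: 3; S1 reads c0=3 → after 1×micro: 915/16 ⇒ (c0=3, c1=915/16)
macro 5: S0 reads c0=3 → after 1×micro: 3; S1 reads c0=3 → after 1×micro: 2937/32 ⇒ (c0=3, c1=2937/32)
macro 6: S0 reads c0=3 → after 1×micro: 3; S1 reads c0=3 → after 1×micro: 9195/64 ⇒ (c0=3, c1=9195/64)

c1 at macro-step 5 = 2937/32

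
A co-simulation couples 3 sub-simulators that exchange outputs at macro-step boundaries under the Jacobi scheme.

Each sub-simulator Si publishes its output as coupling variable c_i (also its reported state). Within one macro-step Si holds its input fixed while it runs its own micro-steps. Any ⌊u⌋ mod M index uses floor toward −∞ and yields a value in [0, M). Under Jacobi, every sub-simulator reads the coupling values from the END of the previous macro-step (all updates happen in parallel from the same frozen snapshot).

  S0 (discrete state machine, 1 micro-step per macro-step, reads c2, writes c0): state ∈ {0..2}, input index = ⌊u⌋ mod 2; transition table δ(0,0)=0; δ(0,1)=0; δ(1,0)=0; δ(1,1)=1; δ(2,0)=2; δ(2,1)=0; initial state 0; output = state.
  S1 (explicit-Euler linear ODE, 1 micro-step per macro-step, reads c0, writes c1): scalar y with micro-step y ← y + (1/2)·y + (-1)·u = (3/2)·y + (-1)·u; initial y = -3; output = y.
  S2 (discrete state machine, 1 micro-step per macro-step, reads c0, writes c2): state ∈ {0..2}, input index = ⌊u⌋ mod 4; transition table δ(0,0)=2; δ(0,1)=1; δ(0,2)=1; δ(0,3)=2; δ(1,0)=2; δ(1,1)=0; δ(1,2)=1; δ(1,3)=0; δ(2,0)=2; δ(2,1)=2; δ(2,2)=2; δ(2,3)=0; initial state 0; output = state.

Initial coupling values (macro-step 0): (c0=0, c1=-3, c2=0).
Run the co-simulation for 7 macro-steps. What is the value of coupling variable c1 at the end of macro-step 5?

c1 at macro-step 5 = -729/32

macro 1: S0 reads c2=0 → after 1×micro: 0; S1 reads c0=0 → after 1×micro: -9/2; S2 reads c0=0 → after 1×micro: 2 ⇒ (c0=0, c1=-9/2, c2=2)
macro 2: S0 reads c2=2 → after 1×micro: 0; S1 reads c0=0 → after 1×micro: -27/4; S2 reads c0=0 → after 1×micro: 2 ⇒ (c0=0, c1=-27/4, c2=2)
macro 3: S0 reads c2=2 → after 1×micro: 0; S1 reads c0=0 → after 1×micro: -81/8; S2 reads c0=0 → after 1×micro: 2 ⇒ (c0=0, c1=-81/8, c2=2)
macro 4: S0 reads c2=2 → after 1×micro: 0; S1 reads c0=0 → after 1×micro: -243/16; S2 reads c0=0 → after 1×micro: 2 ⇒ (c0=0, c1=-243/16, c2=2)
macro 5: S0 reads c2=2 → after 1×micro: 0; S1 reads c0=0 → after 1×micro: -729/32; S2 reads c0=0 → after 1×micro: 2 ⇒ (c0=0, c1=-729/32, c2=2)
macro 6: S0 reads c2=2 → after 1×micro: 0; S1 reads c0=0 → after 1×micro: -2187/64; S2 reads c0=0 → after 1×micro: 2 ⇒ (c0=0, c1=-2187/64, c2=2)
macro 7: S0 reads c2=2 → after 1×micro: 0; S1 reads c0=0 → after 1×micro: -6561/128; S2 reads c0=0 → after 1×micro: 2 ⇒ (c0=0, c1=-6561/128, c2=2)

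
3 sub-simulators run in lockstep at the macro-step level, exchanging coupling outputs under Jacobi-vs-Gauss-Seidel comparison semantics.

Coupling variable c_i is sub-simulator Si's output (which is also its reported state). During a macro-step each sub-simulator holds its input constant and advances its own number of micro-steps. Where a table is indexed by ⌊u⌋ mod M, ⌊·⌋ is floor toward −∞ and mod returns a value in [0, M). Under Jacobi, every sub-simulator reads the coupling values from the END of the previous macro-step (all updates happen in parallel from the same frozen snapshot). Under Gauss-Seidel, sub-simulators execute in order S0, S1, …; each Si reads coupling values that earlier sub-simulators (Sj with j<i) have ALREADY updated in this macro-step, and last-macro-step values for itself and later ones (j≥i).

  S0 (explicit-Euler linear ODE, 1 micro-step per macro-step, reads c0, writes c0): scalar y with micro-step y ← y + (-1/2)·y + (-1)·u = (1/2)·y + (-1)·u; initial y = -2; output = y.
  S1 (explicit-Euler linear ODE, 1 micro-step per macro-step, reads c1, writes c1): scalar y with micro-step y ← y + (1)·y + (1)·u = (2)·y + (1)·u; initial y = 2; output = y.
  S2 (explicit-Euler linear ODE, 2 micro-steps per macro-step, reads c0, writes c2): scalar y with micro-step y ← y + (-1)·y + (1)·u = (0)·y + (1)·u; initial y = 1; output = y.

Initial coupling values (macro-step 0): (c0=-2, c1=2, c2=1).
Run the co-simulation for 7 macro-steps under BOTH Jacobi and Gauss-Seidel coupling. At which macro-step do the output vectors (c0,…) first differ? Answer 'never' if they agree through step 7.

[Jacobi] macro 1: S0 reads c0=-2 → after 1×micro: 1; S1 reads c1=2 → after 1×micro: 6; S2 reads c0=-2 → after 2×micro: -2 ⇒ (c0=1, c1=6, c2=-2)
[Jacobi] macro 2: S0 reads c0=1 → after 1×micro: -1/2; S1 reads c1=6 → after 1×micro: 18; S2 reads c0=1 → after 2×micro: 1 ⇒ (c0=-1/2, c1=18, c2=1)
[Jacobi] macro 3: S0 reads c0=-1/2 → after 1×micro: 1/4; S1 reads c1=18 → after 1×micro: 54; S2 reads c0=-1/2 → after 2×micro: -1/2 ⇒ (c0=1/4, c1=54, c2=-1/2)
[Jacobi] macro 4: S0 reads c0=1/4 → after 1×micro: -1/8; S1 reads c1=54 → after 1×micro: 162; S2 reads c0=1/4 → after 2×micro: 1/4 ⇒ (c0=-1/8, c1=162, c2=1/4)
[Jacobi] macro 5: S0 reads c0=-1/8 → after 1×micro: 1/16; S1 reads c1=162 → after 1×micro: 486; S2 reads c0=-1/8 → after 2×micro: -1/8 ⇒ (c0=1/16, c1=486, c2=-1/8)
[Jacobi] macro 6: S0 reads c0=1/16 → after 1×micro: -1/32; S1 reads c1=486 → after 1×micro: 1458; S2 reads c0=1/16 → after 2×micro: 1/16 ⇒ (c0=-1/32, c1=1458, c2=1/16)
[Jacobi] macro 7: S0 reads c0=-1/32 → after 1×micro: 1/64; S1 reads c1=1458 → after 1×micro: 4374; S2 reads c0=-1/32 → after 2×micro: -1/32 ⇒ (c0=1/64, c1=4374, c2=-1/32)
[Gauss-Seidel] macro 1: S0 reads c0=-2 → after 1×micro: 1; S1 reads c1=2 → after 1×micro: 6; S2 reads c0=1 → after 2×micro: 1 ⇒ (c0=1, c1=6, c2=1)
[Gauss-Seidel] macro 2: S0 reads c0=1 → after 1×micro: -1/2; S1 reads c1=6 → after 1×micro: 18; S2 reads c0=-1/2 → after 2×micro: -1/2 ⇒ (c0=-1/2, c1=18, c2=-1/2)
[Gauss-Seidel] macro 3: S0 reads c0=-1/2 → after 1×micro: 1/4; S1 reads c1=18 → after 1×micro: 54; S2 reads c0=1/4 → after 2×micro: 1/4 ⇒ (c0=1/4, c1=54, c2=1/4)
[Gauss-Seidel] macro 4: S0 reads c0=1/4 → after 1×micro: -1/8; S1 reads c1=54 → after 1×micro: 162; S2 reads c0=-1/8 → after 2×micro: -1/8 ⇒ (c0=-1/8, c1=162, c2=-1/8)
[Gauss-Seidel] macro 5: S0 reads c0=-1/8 → after 1×micro: 1/16; S1 reads c1=162 → after 1×micro: 486; S2 reads c0=1/16 → after 2×micro: 1/16 ⇒ (c0=1/16, c1=486, c2=1/16)
[Gauss-Seidel] macro 6: S0 reads c0=1/16 → after 1×micro: -1/32; S1 reads c1=486 → after 1×micro: 1458; S2 reads c0=-1/32 → after 2×micro: -1/32 ⇒ (c0=-1/32, c1=1458, c2=-1/32)
[Gauss-Seidel] macro 7: S0 reads c0=-1/32 → after 1×micro: 1/64; S1 reads c1=1458 → after 1×micro: 4374; S2 reads c0=1/64 → after 2×micro: 1/64 ⇒ (c0=1/64, c1=4374, c2=1/64)

first divergence at macro-step: 1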